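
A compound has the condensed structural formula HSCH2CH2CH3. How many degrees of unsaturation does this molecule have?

0

Atom tally by fragment:
  HSCH2 → C:1 H:3 S:1
  CH2 → C:1 H:2
  CH3 → C:1 H:3
Element totals:
  C: 3
  H: 8
  S: 1
Molecular formula: C3H8S.
DoU = (2C + 2 + N − H − X) / 2 = (2·3 + 2 + 0 − 8 − 0) / 2 = 0.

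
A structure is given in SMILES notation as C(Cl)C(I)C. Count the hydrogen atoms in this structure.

Atom tally by fragment:
  ClCH2 → C:1 H:2 Cl:1
  CH(I) → C:1 H:1 I:1
  CH3 → C:1 H:3
Element totals:
  C: 3
  H: 6
  Cl: 1
  I: 1

6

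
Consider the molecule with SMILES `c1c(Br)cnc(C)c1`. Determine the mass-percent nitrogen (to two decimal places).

Atom tally by fragment:
  pyridine ring core → C:5 H:5 N:1
  (− 2 ring H displaced by substituents)
  + Br → Br:1
  + CH3 → C:1 H:3
Element totals:
  C: 6
  H: 6
  Br: 1
  N: 1
Molecular formula: C6H6BrN.
Molar mass = 172.025 g/mol.
Mass from N: 1 × 14.007 = 14.007 g/mol.
%N = 14.007 / 172.025 × 100 = 8.14%.

8.14%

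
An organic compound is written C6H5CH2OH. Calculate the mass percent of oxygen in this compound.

Element totals:
  C: 7
  H: 8
  O: 1
Molecular formula: C7H8O.
Molar mass = 108.140 g/mol.
Mass from O: 1 × 15.999 = 15.999 g/mol.
%O = 15.999 / 108.140 × 100 = 14.79%.

14.79%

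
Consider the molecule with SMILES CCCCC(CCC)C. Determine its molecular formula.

C9H20

Atom tally by fragment:
  CH3 → C:1 H:3
  CH2 → C:1 H:2
  CH2 → C:1 H:2
  CH2 → C:1 H:2
  CH(CH2CH2CH3) → C:4 H:8
  CH3 → C:1 H:3
Element totals:
  C: 9
  H: 20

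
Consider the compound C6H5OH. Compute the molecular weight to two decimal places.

Atom tally by fragment:
  benzene ring core → C:6 H:6
  (− 1 ring H displaced by substituents)
  + OH → O:1 H:1
Element totals:
  C: 6
  H: 6
  O: 1
Molecular formula: C6H6O.
  M = 6(12.011) + 6(1.008) + 15.999
    = 72.066 + 6.048 + 15.999 = 94.113

94.11 g/mol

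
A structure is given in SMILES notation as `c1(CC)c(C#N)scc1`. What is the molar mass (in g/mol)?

137.20 g/mol

Atom tally by fragment:
  thiophene ring core → C:4 H:4 S:1
  (− 2 ring H displaced by substituents)
  + C2H5 → C:2 H:5
  + CN → C:1 N:1
Element totals:
  C: 7
  H: 7
  N: 1
  S: 1
Molecular formula: C7H7NS.
  M = 7(12.011) + 7(1.008) + 14.007 + 32.06
    = 84.077 + 7.056 + 14.007 + 32.060 = 137.200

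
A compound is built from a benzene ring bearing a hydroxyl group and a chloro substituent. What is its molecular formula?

C6H5ClO

Atom tally by fragment:
  benzene ring core → C:6 H:6
  (− 2 ring H displaced by substituents)
  + OH → O:1 H:1
  + Cl → Cl:1
Element totals:
  C: 6
  H: 5
  Cl: 1
  O: 1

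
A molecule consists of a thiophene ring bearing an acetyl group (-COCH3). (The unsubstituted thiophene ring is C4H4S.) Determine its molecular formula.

Atom tally by fragment:
  thiophene ring core → C:4 H:4 S:1
  (− 1 ring H displaced by substituents)
  + COCH3 → C:2 H:3 O:1
Element totals:
  C: 6
  H: 6
  O: 1
  S: 1

C6H6OS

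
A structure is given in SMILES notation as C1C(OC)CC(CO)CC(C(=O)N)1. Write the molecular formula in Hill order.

Atom tally by fragment:
  cyclohexane ring core → C:6 H:12
  (− 3 ring H displaced by substituents)
  + OCH3 → C:1 H:3 O:1
  + CH2OH → C:1 H:3 O:1
  + CONH2 → C:1 H:2 O:1 N:1
Element totals:
  C: 9
  H: 17
  N: 1
  O: 3

C9H17NO3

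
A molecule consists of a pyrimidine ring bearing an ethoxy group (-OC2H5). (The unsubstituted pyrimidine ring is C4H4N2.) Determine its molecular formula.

Atom tally by fragment:
  pyrimidine ring core → C:4 H:4 N:2
  (− 1 ring H displaced by substituents)
  + OC2H5 → C:2 H:5 O:1
Element totals:
  C: 6
  H: 8
  N: 2
  O: 1

C6H8N2O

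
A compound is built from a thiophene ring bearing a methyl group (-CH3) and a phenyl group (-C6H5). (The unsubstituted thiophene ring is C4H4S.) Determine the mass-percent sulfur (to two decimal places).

18.40%

Atom tally by fragment:
  thiophene ring core → C:4 H:4 S:1
  (− 2 ring H displaced by substituents)
  + CH3 → C:1 H:3
  + C6H5 → C:6 H:5
Element totals:
  C: 11
  H: 10
  S: 1
Molecular formula: C11H10S.
Molar mass = 174.261 g/mol.
Mass from S: 1 × 32.06 = 32.060 g/mol.
%S = 32.060 / 174.261 × 100 = 18.40%.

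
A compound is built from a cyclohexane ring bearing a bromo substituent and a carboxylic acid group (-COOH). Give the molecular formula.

C7H11BrO2

Atom tally by fragment:
  cyclohexane ring core → C:6 H:12
  (− 2 ring H displaced by substituents)
  + Br → Br:1
  + COOH → C:1 H:1 O:2
Element totals:
  C: 7
  H: 11
  Br: 1
  O: 2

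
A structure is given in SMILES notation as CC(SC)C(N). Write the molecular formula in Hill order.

C4H11NS

Atom tally by fragment:
  CH3 → C:1 H:3
  CH(SCH3) → C:2 H:4 S:1
  CH2NH2 → C:1 H:4 N:1
Element totals:
  C: 4
  H: 11
  N: 1
  S: 1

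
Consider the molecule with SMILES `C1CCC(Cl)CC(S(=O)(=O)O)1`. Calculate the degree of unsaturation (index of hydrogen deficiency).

Atom tally by fragment:
  cyclohexane ring core → C:6 H:12
  (− 2 ring H displaced by substituents)
  + Cl → Cl:1
  + SO3H → S:1 O:3 H:1
Element totals:
  C: 6
  H: 11
  Cl: 1
  O: 3
  S: 1
Molecular formula: C6H11ClO3S.
DoU = (2C + 2 + N − H − X) / 2 = (2·6 + 2 + 0 − 11 − 1) / 2 = 1.

1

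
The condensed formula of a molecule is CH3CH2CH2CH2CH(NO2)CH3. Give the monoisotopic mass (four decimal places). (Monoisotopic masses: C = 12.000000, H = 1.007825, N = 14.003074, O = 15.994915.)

131.0946

Atom tally by fragment:
  CH3 → C:1 H:3
  CH2 → C:1 H:2
  CH2 → C:1 H:2
  CH2 → C:1 H:2
  CH(NO2) → C:1 H:1 N:1 O:2
  CH3 → C:1 H:3
Element totals:
  C: 6
  H: 13
  N: 1
  O: 2
Molecular formula: C6H13NO2.
  M = 6(12.0) + 13(1.007825) + 14.003074 + 2(15.994915)
    = 72.000000 + 13.101725 + 14.003074 + 31.989830 = 131.094629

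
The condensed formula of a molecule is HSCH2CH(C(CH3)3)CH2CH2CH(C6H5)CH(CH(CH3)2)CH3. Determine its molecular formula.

Element totals:
  C: 20
  H: 34
  S: 1

C20H34S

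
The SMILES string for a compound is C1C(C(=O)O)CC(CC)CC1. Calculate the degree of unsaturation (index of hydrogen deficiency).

Atom tally by fragment:
  cyclohexane ring core → C:6 H:12
  (− 2 ring H displaced by substituents)
  + COOH → C:1 H:1 O:2
  + C2H5 → C:2 H:5
Element totals:
  C: 9
  H: 16
  O: 2
Molecular formula: C9H16O2.
DoU = (2C + 2 + N − H − X) / 2 = (2·9 + 2 + 0 − 16 − 0) / 2 = 2.

2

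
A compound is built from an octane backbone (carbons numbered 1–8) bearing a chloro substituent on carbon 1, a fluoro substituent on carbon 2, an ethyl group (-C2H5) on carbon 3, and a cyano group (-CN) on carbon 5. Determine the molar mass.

219.73 g/mol

Atom tally by fragment:
  ClCH2 → C:1 H:2 Cl:1
  CH(F) → C:1 H:1 F:1
  CH(C2H5) → C:3 H:6
  CH2 → C:1 H:2
  CH(CN) → C:2 H:1 N:1
  CH2 → C:1 H:2
  CH2 → C:1 H:2
  CH3 → C:1 H:3
Element totals:
  C: 11
  H: 19
  Cl: 1
  F: 1
  N: 1
Molecular formula: C11H19ClFN.
  M = 11(12.011) + 19(1.008) + 35.45 + 18.998 + 14.007
    = 132.121 + 19.152 + 35.450 + 18.998 + 14.007 = 219.728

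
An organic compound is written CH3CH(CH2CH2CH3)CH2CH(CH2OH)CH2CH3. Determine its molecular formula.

C10H22O

Element totals:
  C: 10
  H: 22
  O: 1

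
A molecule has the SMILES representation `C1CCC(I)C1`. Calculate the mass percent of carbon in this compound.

30.64%

Atom tally by fragment:
  cyclopentane ring core → C:5 H:10
  (− 1 ring H displaced by substituents)
  + I → I:1
Element totals:
  C: 5
  H: 9
  I: 1
Molecular formula: C5H9I.
Molar mass = 196.031 g/mol.
Mass from C: 5 × 12.011 = 60.055 g/mol.
%C = 60.055 / 196.031 × 100 = 30.64%.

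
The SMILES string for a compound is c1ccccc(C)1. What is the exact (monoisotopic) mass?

92.0626

Atom tally by fragment:
  benzene ring core → C:6 H:6
  (− 1 ring H displaced by substituents)
  + CH3 → C:1 H:3
Element totals:
  C: 7
  H: 8
Molecular formula: C7H8.
  M = 7(12.0) + 8(1.007825)
    = 84.000000 + 8.062600 = 92.062600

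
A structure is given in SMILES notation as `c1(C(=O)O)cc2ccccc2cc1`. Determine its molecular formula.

C11H8O2

Atom tally by fragment:
  naphthalene ring system core → C:10 H:8
  (− 1 ring H displaced by substituents)
  + COOH → C:1 H:1 O:2
Element totals:
  C: 11
  H: 8
  O: 2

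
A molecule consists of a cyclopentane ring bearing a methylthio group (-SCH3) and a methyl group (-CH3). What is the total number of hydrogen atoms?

Atom tally by fragment:
  cyclopentane ring core → C:5 H:10
  (− 2 ring H displaced by substituents)
  + SCH3 → C:1 H:3 S:1
  + CH3 → C:1 H:3
Element totals:
  C: 7
  H: 14
  S: 1

14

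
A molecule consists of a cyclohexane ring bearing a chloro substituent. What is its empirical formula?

Atom tally by fragment:
  cyclohexane ring core → C:6 H:12
  (− 1 ring H displaced by substituents)
  + Cl → Cl:1
Element totals:
  C: 6
  H: 11
  Cl: 1
Molecular formula: C6H11Cl.
gcd of subscripts (6, 1, 11) = 1, so the empirical formula equals the molecular formula.

C6H11Cl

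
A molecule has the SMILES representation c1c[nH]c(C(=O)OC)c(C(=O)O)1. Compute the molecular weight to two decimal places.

Atom tally by fragment:
  pyrrole ring core → C:4 H:5 N:1
  (− 2 ring H displaced by substituents)
  + COOCH3 → C:2 H:3 O:2
  + COOH → C:1 H:1 O:2
Element totals:
  C: 7
  H: 7
  N: 1
  O: 4
Molecular formula: C7H7NO4.
  M = 7(12.011) + 7(1.008) + 14.007 + 4(15.999)
    = 84.077 + 7.056 + 14.007 + 63.996 = 169.136

169.14 g/mol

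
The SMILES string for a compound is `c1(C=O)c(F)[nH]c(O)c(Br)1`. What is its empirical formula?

C5H3BrFNO2

Atom tally by fragment:
  pyrrole ring core → C:4 H:5 N:1
  (− 4 ring H displaced by substituents)
  + CHO → C:1 H:1 O:1
  + F → F:1
  + OH → O:1 H:1
  + Br → Br:1
Element totals:
  C: 5
  H: 3
  Br: 1
  F: 1
  N: 1
  O: 2
Molecular formula: C5H3BrFNO2.
gcd of subscripts (1, 5, 1, 3, 1, 2) = 1, so the empirical formula equals the molecular formula.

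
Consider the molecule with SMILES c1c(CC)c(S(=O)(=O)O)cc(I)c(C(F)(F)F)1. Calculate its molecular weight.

380.12 g/mol

Atom tally by fragment:
  benzene ring core → C:6 H:6
  (− 4 ring H displaced by substituents)
  + C2H5 → C:2 H:5
  + SO3H → S:1 O:3 H:1
  + I → I:1
  + CF3 → C:1 F:3
Element totals:
  C: 9
  H: 8
  F: 3
  I: 1
  O: 3
  S: 1
Molecular formula: C9H8F3IO3S.
  M = 9(12.011) + 8(1.008) + 3(18.998) + 126.904 + 3(15.999) + 32.06
    = 108.099 + 8.064 + 56.994 + 126.904 + 47.997 + 32.060 = 380.118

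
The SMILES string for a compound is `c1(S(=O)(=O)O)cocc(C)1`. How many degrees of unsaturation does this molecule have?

Atom tally by fragment:
  furan ring core → C:4 H:4 O:1
  (− 2 ring H displaced by substituents)
  + SO3H → S:1 O:3 H:1
  + CH3 → C:1 H:3
Element totals:
  C: 5
  H: 6
  O: 4
  S: 1
Molecular formula: C5H6O4S.
DoU = (2C + 2 + N − H − X) / 2 = (2·5 + 2 + 0 − 6 − 0) / 2 = 3.

3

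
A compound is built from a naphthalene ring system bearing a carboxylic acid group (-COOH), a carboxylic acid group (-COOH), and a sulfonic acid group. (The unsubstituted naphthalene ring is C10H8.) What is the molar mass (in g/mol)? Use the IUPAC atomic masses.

296.25 g/mol

Atom tally by fragment:
  naphthalene ring system core → C:10 H:8
  (− 3 ring H displaced by substituents)
  + COOH → C:1 H:1 O:2
  + COOH → C:1 H:1 O:2
  + SO3H → S:1 O:3 H:1
Element totals:
  C: 12
  H: 8
  O: 7
  S: 1
Molecular formula: C12H8O7S.
  M = 12(12.011) + 8(1.008) + 7(15.999) + 32.06
    = 144.132 + 8.064 + 111.993 + 32.060 = 296.249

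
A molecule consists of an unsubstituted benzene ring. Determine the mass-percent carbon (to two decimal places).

Atom tally by fragment:
  benzene ring core → C:6 H:6
Element totals:
  C: 6
  H: 6
Molecular formula: C6H6.
Molar mass = 78.114 g/mol.
Mass from C: 6 × 12.011 = 72.066 g/mol.
%C = 72.066 / 78.114 × 100 = 92.26%.

92.26%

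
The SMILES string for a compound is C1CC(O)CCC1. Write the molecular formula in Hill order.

Atom tally by fragment:
  cyclohexane ring core → C:6 H:12
  (− 1 ring H displaced by substituents)
  + OH → O:1 H:1
Element totals:
  C: 6
  H: 12
  O: 1

C6H12O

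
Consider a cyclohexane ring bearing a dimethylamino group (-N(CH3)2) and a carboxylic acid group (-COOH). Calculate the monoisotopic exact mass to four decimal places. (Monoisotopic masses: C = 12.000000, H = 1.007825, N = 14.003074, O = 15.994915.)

171.1259

Atom tally by fragment:
  cyclohexane ring core → C:6 H:12
  (− 2 ring H displaced by substituents)
  + N(CH3)2 → N:1 C:2 H:6
  + COOH → C:1 H:1 O:2
Element totals:
  C: 9
  H: 17
  N: 1
  O: 2
Molecular formula: C9H17NO2.
  M = 9(12.0) + 17(1.007825) + 14.003074 + 2(15.994915)
    = 108.000000 + 17.133025 + 14.003074 + 31.989830 = 171.125929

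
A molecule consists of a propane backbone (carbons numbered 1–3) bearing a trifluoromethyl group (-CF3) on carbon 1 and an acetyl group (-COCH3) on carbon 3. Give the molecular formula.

Atom tally by fragment:
  F3CCH2 → C:2 H:2 F:3
  CH2 → C:1 H:2
  CH2COCH3 → C:3 H:5 O:1
Element totals:
  C: 6
  H: 9
  F: 3
  O: 1

C6H9F3O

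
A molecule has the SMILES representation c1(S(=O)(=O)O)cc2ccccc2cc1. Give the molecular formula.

Atom tally by fragment:
  naphthalene ring system core → C:10 H:8
  (− 1 ring H displaced by substituents)
  + SO3H → S:1 O:3 H:1
Element totals:
  C: 10
  H: 8
  O: 3
  S: 1

C10H8O3S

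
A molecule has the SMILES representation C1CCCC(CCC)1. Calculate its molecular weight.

112.22 g/mol

Atom tally by fragment:
  cyclopentane ring core → C:5 H:10
  (− 1 ring H displaced by substituents)
  + CH2CH2CH3 → C:3 H:7
Element totals:
  C: 8
  H: 16
Molecular formula: C8H16.
  M = 8(12.011) + 16(1.008)
    = 96.088 + 16.128 = 112.216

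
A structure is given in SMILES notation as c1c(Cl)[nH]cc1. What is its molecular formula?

Atom tally by fragment:
  pyrrole ring core → C:4 H:5 N:1
  (− 1 ring H displaced by substituents)
  + Cl → Cl:1
Element totals:
  C: 4
  H: 4
  Cl: 1
  N: 1

C4H4ClN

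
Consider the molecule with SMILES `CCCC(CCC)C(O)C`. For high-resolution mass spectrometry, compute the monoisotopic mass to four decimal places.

Atom tally by fragment:
  CH3 → C:1 H:3
  CH2 → C:1 H:2
  CH2 → C:1 H:2
  CH(CH2CH2CH3) → C:4 H:8
  CH(OH) → C:1 H:2 O:1
  CH3 → C:1 H:3
Element totals:
  C: 9
  H: 20
  O: 1
Molecular formula: C9H20O.
  M = 9(12.0) + 20(1.007825) + 15.994915
    = 108.000000 + 20.156500 + 15.994915 = 144.151415

144.1514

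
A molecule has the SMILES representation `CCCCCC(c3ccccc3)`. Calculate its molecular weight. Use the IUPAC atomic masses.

Atom tally by fragment:
  CH3 → C:1 H:3
  CH2 → C:1 H:2
  CH2 → C:1 H:2
  CH2 → C:1 H:2
  CH2 → C:1 H:2
  CH2C6H5 → C:7 H:7
Element totals:
  C: 12
  H: 18
Molecular formula: C12H18.
  M = 12(12.011) + 18(1.008)
    = 144.132 + 18.144 = 162.276

162.28 g/mol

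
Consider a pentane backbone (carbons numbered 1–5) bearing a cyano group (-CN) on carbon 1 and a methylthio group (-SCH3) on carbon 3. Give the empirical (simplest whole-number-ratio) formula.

Atom tally by fragment:
  NCCH2 → C:2 H:2 N:1
  CH2 → C:1 H:2
  CH(SCH3) → C:2 H:4 S:1
  CH2 → C:1 H:2
  CH3 → C:1 H:3
Element totals:
  C: 7
  H: 13
  N: 1
  S: 1
Molecular formula: C7H13NS.
gcd of subscripts (7, 13, 1, 1) = 1, so the empirical formula equals the molecular formula.

C7H13NS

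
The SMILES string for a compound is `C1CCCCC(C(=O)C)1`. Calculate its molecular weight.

Atom tally by fragment:
  cyclohexane ring core → C:6 H:12
  (− 1 ring H displaced by substituents)
  + COCH3 → C:2 H:3 O:1
Element totals:
  C: 8
  H: 14
  O: 1
Molecular formula: C8H14O.
  M = 8(12.011) + 14(1.008) + 15.999
    = 96.088 + 14.112 + 15.999 = 126.199

126.20 g/mol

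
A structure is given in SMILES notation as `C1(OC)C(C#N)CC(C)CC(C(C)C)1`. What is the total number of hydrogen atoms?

21

Atom tally by fragment:
  cyclohexane ring core → C:6 H:12
  (− 4 ring H displaced by substituents)
  + OCH3 → C:1 H:3 O:1
  + CN → C:1 N:1
  + CH3 → C:1 H:3
  + CH(CH3)2 → C:3 H:7
Element totals:
  C: 12
  H: 21
  N: 1
  O: 1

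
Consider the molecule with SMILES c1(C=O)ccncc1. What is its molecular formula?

C6H5NO

Atom tally by fragment:
  pyridine ring core → C:5 H:5 N:1
  (− 1 ring H displaced by substituents)
  + CHO → C:1 H:1 O:1
Element totals:
  C: 6
  H: 5
  N: 1
  O: 1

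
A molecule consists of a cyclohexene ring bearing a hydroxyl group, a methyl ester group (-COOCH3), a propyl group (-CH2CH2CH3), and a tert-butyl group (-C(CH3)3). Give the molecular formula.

C15H26O3

Atom tally by fragment:
  cyclohexene ring core → C:6 H:10
  (− 4 ring H displaced by substituents)
  + OH → O:1 H:1
  + COOCH3 → C:2 H:3 O:2
  + CH2CH2CH3 → C:3 H:7
  + C(CH3)3 → C:4 H:9
Element totals:
  C: 15
  H: 26
  O: 3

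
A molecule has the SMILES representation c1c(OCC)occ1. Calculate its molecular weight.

Atom tally by fragment:
  furan ring core → C:4 H:4 O:1
  (− 1 ring H displaced by substituents)
  + OC2H5 → C:2 H:5 O:1
Element totals:
  C: 6
  H: 8
  O: 2
Molecular formula: C6H8O2.
  M = 6(12.011) + 8(1.008) + 2(15.999)
    = 72.066 + 8.064 + 31.998 = 112.128

112.13 g/mol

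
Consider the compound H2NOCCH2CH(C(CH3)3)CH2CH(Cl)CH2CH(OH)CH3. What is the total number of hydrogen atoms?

Atom tally by fragment:
  H2NOCCH2 → C:2 H:4 O:1 N:1
  CH(C(CH3)3) → C:5 H:10
  CH2 → C:1 H:2
  CH(Cl) → C:1 H:1 Cl:1
  CH2 → C:1 H:2
  CH(OH) → C:1 H:2 O:1
  CH3 → C:1 H:3
Element totals:
  C: 12
  H: 24
  Cl: 1
  N: 1
  O: 2

24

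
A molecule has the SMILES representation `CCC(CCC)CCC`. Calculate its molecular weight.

128.26 g/mol

Atom tally by fragment:
  CH3 → C:1 H:3
  CH2 → C:1 H:2
  CH(CH2CH2CH3) → C:4 H:8
  CH2 → C:1 H:2
  CH2 → C:1 H:2
  CH3 → C:1 H:3
Element totals:
  C: 9
  H: 20
Molecular formula: C9H20.
  M = 9(12.011) + 20(1.008)
    = 108.099 + 20.160 = 128.259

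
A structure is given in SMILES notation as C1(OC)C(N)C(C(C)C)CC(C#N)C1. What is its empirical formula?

C11H20N2O

Atom tally by fragment:
  cyclohexane ring core → C:6 H:12
  (− 4 ring H displaced by substituents)
  + OCH3 → C:1 H:3 O:1
  + NH2 → N:1 H:2
  + CH(CH3)2 → C:3 H:7
  + CN → C:1 N:1
Element totals:
  C: 11
  H: 20
  N: 2
  O: 1
Molecular formula: C11H20N2O.
gcd of subscripts (11, 20, 2, 1) = 1, so the empirical formula equals the molecular formula.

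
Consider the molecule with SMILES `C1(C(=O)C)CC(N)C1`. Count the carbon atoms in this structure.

Atom tally by fragment:
  cyclobutane ring core → C:4 H:8
  (− 2 ring H displaced by substituents)
  + COCH3 → C:2 H:3 O:1
  + NH2 → N:1 H:2
Element totals:
  C: 6
  H: 11
  N: 1
  O: 1

6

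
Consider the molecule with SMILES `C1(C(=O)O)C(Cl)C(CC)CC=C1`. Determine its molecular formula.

C9H13ClO2

Atom tally by fragment:
  cyclohexene ring core → C:6 H:10
  (− 3 ring H displaced by substituents)
  + COOH → C:1 H:1 O:2
  + Cl → Cl:1
  + C2H5 → C:2 H:5
Element totals:
  C: 9
  H: 13
  Cl: 1
  O: 2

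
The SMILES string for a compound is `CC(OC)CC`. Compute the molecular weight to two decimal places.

88.15 g/mol

Atom tally by fragment:
  CH3 → C:1 H:3
  CH(OCH3) → C:2 H:4 O:1
  CH2 → C:1 H:2
  CH3 → C:1 H:3
Element totals:
  C: 5
  H: 12
  O: 1
Molecular formula: C5H12O.
  M = 5(12.011) + 12(1.008) + 15.999
    = 60.055 + 12.096 + 15.999 = 88.150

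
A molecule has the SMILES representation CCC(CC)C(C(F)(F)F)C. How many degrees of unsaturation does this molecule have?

0

Atom tally by fragment:
  CH3 → C:1 H:3
  CH2 → C:1 H:2
  CH(C2H5) → C:3 H:6
  CH(CF3) → C:2 H:1 F:3
  CH3 → C:1 H:3
Element totals:
  C: 8
  H: 15
  F: 3
Molecular formula: C8H15F3.
DoU = (2C + 2 + N − H − X) / 2 = (2·8 + 2 + 0 − 15 − 3) / 2 = 0.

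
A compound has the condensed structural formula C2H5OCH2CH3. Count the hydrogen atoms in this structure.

10

Atom tally by fragment:
  C2H5OCH2 → C:3 H:7 O:1
  CH3 → C:1 H:3
Element totals:
  C: 4
  H: 10
  O: 1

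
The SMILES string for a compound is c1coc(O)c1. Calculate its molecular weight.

84.07 g/mol

Atom tally by fragment:
  furan ring core → C:4 H:4 O:1
  (− 1 ring H displaced by substituents)
  + OH → O:1 H:1
Element totals:
  C: 4
  H: 4
  O: 2
Molecular formula: C4H4O2.
  M = 4(12.011) + 4(1.008) + 2(15.999)
    = 48.044 + 4.032 + 31.998 = 84.074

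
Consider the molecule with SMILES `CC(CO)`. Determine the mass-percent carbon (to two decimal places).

59.96%

Atom tally by fragment:
  CH3 → C:1 H:3
  CH2CH2OH → C:2 H:5 O:1
Element totals:
  C: 3
  H: 8
  O: 1
Molecular formula: C3H8O.
Molar mass = 60.096 g/mol.
Mass from C: 3 × 12.011 = 36.033 g/mol.
%C = 36.033 / 60.096 × 100 = 59.96%.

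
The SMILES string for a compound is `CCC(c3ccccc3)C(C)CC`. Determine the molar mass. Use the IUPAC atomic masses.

176.30 g/mol

Atom tally by fragment:
  CH3 → C:1 H:3
  CH2 → C:1 H:2
  CH(C6H5) → C:7 H:6
  CH(CH3) → C:2 H:4
  CH2 → C:1 H:2
  CH3 → C:1 H:3
Element totals:
  C: 13
  H: 20
Molecular formula: C13H20.
  M = 13(12.011) + 20(1.008)
    = 156.143 + 20.160 = 176.303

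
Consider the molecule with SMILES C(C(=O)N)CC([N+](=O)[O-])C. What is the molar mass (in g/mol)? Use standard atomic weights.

146.15 g/mol

Atom tally by fragment:
  H2NOCCH2 → C:2 H:4 O:1 N:1
  CH2 → C:1 H:2
  CH(NO2) → C:1 H:1 N:1 O:2
  CH3 → C:1 H:3
Element totals:
  C: 5
  H: 10
  N: 2
  O: 3
Molecular formula: C5H10N2O3.
  M = 5(12.011) + 10(1.008) + 2(14.007) + 3(15.999)
    = 60.055 + 10.080 + 28.014 + 47.997 = 146.146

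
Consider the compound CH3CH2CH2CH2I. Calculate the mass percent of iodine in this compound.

Atom tally by fragment:
  CH3 → C:1 H:3
  CH2 → C:1 H:2
  CH2 → C:1 H:2
  CH2I → C:1 H:2 I:1
Element totals:
  C: 4
  H: 9
  I: 1
Molecular formula: C4H9I.
Molar mass = 184.020 g/mol.
Mass from I: 1 × 126.904 = 126.904 g/mol.
%I = 126.904 / 184.020 × 100 = 68.96%.

68.96%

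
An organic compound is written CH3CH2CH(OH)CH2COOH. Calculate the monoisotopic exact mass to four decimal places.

118.0630

Atom tally by fragment:
  CH3 → C:1 H:3
  CH2 → C:1 H:2
  CH(OH) → C:1 H:2 O:1
  CH2COOH → C:2 H:3 O:2
Element totals:
  C: 5
  H: 10
  O: 3
Molecular formula: C5H10O3.
  M = 5(12.0) + 10(1.007825) + 3(15.994915)
    = 60.000000 + 10.078250 + 47.984745 = 118.062995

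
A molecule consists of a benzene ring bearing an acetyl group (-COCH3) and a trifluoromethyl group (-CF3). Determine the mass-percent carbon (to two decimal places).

57.45%

Atom tally by fragment:
  benzene ring core → C:6 H:6
  (− 2 ring H displaced by substituents)
  + COCH3 → C:2 H:3 O:1
  + CF3 → C:1 F:3
Element totals:
  C: 9
  H: 7
  F: 3
  O: 1
Molecular formula: C9H7F3O.
Molar mass = 188.148 g/mol.
Mass from C: 9 × 12.011 = 108.099 g/mol.
%C = 108.099 / 188.148 × 100 = 57.45%.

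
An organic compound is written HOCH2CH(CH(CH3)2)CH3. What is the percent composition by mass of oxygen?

15.66%

Element totals:
  C: 6
  H: 14
  O: 1
Molecular formula: C6H14O.
Molar mass = 102.177 g/mol.
Mass from O: 1 × 15.999 = 15.999 g/mol.
%O = 15.999 / 102.177 × 100 = 15.66%.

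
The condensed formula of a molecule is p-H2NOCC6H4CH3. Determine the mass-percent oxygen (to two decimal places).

11.84%

Element totals:
  C: 8
  H: 9
  N: 1
  O: 1
Molecular formula: C8H9NO.
Molar mass = 135.166 g/mol.
Mass from O: 1 × 15.999 = 15.999 g/mol.
%O = 15.999 / 135.166 × 100 = 11.84%.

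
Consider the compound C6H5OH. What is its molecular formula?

C6H6O

Element totals:
  C: 6
  H: 6
  O: 1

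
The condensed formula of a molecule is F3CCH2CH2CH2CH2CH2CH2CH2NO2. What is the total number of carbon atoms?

8

Atom tally by fragment:
  F3CCH2 → C:2 H:2 F:3
  CH2 → C:1 H:2
  CH2 → C:1 H:2
  CH2 → C:1 H:2
  CH2 → C:1 H:2
  CH2 → C:1 H:2
  CH2NO2 → C:1 H:2 N:1 O:2
Element totals:
  C: 8
  H: 14
  F: 3
  N: 1
  O: 2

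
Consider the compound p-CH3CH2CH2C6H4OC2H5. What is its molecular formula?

Atom tally by fragment:
  benzene ring core → C:6 H:6
  (− 2 ring H displaced by substituents)
  + CH2CH2CH3 → C:3 H:7
  + OC2H5 → C:2 H:5 O:1
Element totals:
  C: 11
  H: 16
  O: 1

C11H16O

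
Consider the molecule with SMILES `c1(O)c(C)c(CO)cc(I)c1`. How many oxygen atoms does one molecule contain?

Atom tally by fragment:
  benzene ring core → C:6 H:6
  (− 4 ring H displaced by substituents)
  + OH → O:1 H:1
  + CH3 → C:1 H:3
  + CH2OH → C:1 H:3 O:1
  + I → I:1
Element totals:
  C: 8
  H: 9
  I: 1
  O: 2

2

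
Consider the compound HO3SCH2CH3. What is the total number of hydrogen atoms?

6

Atom tally by fragment:
  HO3SCH2 → C:1 H:3 S:1 O:3
  CH3 → C:1 H:3
Element totals:
  C: 2
  H: 6
  O: 3
  S: 1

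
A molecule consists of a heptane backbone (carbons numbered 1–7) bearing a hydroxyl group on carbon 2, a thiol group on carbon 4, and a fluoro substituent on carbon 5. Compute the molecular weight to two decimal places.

166.25 g/mol

Atom tally by fragment:
  CH3 → C:1 H:3
  CH(OH) → C:1 H:2 O:1
  CH2 → C:1 H:2
  CH(SH) → C:1 H:2 S:1
  CH(F) → C:1 H:1 F:1
  CH2 → C:1 H:2
  CH3 → C:1 H:3
Element totals:
  C: 7
  H: 15
  F: 1
  O: 1
  S: 1
Molecular formula: C7H15FOS.
  M = 7(12.011) + 15(1.008) + 18.998 + 15.999 + 32.06
    = 84.077 + 15.120 + 18.998 + 15.999 + 32.060 = 166.254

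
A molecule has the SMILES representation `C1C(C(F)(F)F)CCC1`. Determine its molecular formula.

Atom tally by fragment:
  cyclopentane ring core → C:5 H:10
  (− 1 ring H displaced by substituents)
  + CF3 → C:1 F:3
Element totals:
  C: 6
  H: 9
  F: 3

C6H9F3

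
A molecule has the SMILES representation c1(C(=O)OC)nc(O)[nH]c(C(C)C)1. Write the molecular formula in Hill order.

C8H12N2O3

Atom tally by fragment:
  imidazole ring core → C:3 H:4 N:2
  (− 3 ring H displaced by substituents)
  + COOCH3 → C:2 H:3 O:2
  + OH → O:1 H:1
  + CH(CH3)2 → C:3 H:7
Element totals:
  C: 8
  H: 12
  N: 2
  O: 3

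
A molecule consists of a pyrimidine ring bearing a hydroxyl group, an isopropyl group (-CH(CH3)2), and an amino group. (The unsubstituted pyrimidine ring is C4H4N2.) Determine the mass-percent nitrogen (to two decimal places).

27.43%

Atom tally by fragment:
  pyrimidine ring core → C:4 H:4 N:2
  (− 3 ring H displaced by substituents)
  + OH → O:1 H:1
  + CH(CH3)2 → C:3 H:7
  + NH2 → N:1 H:2
Element totals:
  C: 7
  H: 11
  N: 3
  O: 1
Molecular formula: C7H11N3O.
Molar mass = 153.185 g/mol.
Mass from N: 3 × 14.007 = 42.021 g/mol.
%N = 42.021 / 153.185 × 100 = 27.43%.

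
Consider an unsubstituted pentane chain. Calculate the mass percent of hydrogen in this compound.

Atom tally by fragment:
  CH3 → C:1 H:3
  CH2 → C:1 H:2
  CH2 → C:1 H:2
  CH2 → C:1 H:2
  CH3 → C:1 H:3
Element totals:
  C: 5
  H: 12
Molecular formula: C5H12.
Molar mass = 72.151 g/mol.
Mass from H: 12 × 1.008 = 12.096 g/mol.
%H = 12.096 / 72.151 × 100 = 16.76%.

16.76%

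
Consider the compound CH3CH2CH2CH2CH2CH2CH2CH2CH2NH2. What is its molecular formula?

Atom tally by fragment:
  CH3 → C:1 H:3
  CH2 → C:1 H:2
  CH2 → C:1 H:2
  CH2 → C:1 H:2
  CH2 → C:1 H:2
  CH2 → C:1 H:2
  CH2 → C:1 H:2
  CH2 → C:1 H:2
  CH2NH2 → C:1 H:4 N:1
Element totals:
  C: 9
  H: 21
  N: 1

C9H21N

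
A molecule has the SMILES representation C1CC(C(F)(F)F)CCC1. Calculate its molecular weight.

152.16 g/mol

Atom tally by fragment:
  cyclohexane ring core → C:6 H:12
  (− 1 ring H displaced by substituents)
  + CF3 → C:1 F:3
Element totals:
  C: 7
  H: 11
  F: 3
Molecular formula: C7H11F3.
  M = 7(12.011) + 11(1.008) + 3(18.998)
    = 84.077 + 11.088 + 56.994 = 152.159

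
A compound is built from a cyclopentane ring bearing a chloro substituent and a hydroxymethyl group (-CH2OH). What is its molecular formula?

C6H11ClO

Atom tally by fragment:
  cyclopentane ring core → C:5 H:10
  (− 2 ring H displaced by substituents)
  + Cl → Cl:1
  + CH2OH → C:1 H:3 O:1
Element totals:
  C: 6
  H: 11
  Cl: 1
  O: 1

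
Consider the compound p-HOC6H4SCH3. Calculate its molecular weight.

140.20 g/mol

Atom tally by fragment:
  benzene ring core → C:6 H:6
  (− 2 ring H displaced by substituents)
  + OH → O:1 H:1
  + SCH3 → C:1 H:3 S:1
Element totals:
  C: 7
  H: 8
  O: 1
  S: 1
Molecular formula: C7H8OS.
  M = 7(12.011) + 8(1.008) + 15.999 + 32.06
    = 84.077 + 8.064 + 15.999 + 32.060 = 140.200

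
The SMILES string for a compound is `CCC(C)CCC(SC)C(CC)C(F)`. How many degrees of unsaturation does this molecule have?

0

Atom tally by fragment:
  CH3 → C:1 H:3
  CH2 → C:1 H:2
  CH(CH3) → C:2 H:4
  CH2 → C:1 H:2
  CH2 → C:1 H:2
  CH(SCH3) → C:2 H:4 S:1
  CH(C2H5) → C:3 H:6
  CH2F → C:1 H:2 F:1
Element totals:
  C: 12
  H: 25
  F: 1
  S: 1
Molecular formula: C12H25FS.
DoU = (2C + 2 + N − H − X) / 2 = (2·12 + 2 + 0 − 25 − 1) / 2 = 0.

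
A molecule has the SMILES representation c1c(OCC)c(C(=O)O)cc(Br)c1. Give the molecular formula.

Atom tally by fragment:
  benzene ring core → C:6 H:6
  (− 3 ring H displaced by substituents)
  + OC2H5 → C:2 H:5 O:1
  + COOH → C:1 H:1 O:2
  + Br → Br:1
Element totals:
  C: 9
  H: 9
  Br: 1
  O: 3

C9H9BrO3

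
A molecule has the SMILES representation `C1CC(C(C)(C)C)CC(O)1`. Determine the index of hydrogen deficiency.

1

Atom tally by fragment:
  cyclopentane ring core → C:5 H:10
  (− 2 ring H displaced by substituents)
  + C(CH3)3 → C:4 H:9
  + OH → O:1 H:1
Element totals:
  C: 9
  H: 18
  O: 1
Molecular formula: C9H18O.
DoU = (2C + 2 + N − H − X) / 2 = (2·9 + 2 + 0 − 18 − 0) / 2 = 1.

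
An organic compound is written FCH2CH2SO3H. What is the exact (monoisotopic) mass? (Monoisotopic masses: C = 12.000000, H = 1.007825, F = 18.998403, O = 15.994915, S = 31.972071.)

Element totals:
  C: 2
  H: 5
  F: 1
  O: 3
  S: 1
Molecular formula: C2H5FO3S.
  M = 2(12.0) + 5(1.007825) + 18.998403 + 3(15.994915) + 31.972071
    = 24.000000 + 5.039125 + 18.998403 + 47.984745 + 31.972071 = 127.994344

127.9943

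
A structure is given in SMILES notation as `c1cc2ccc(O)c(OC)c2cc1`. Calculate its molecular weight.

Atom tally by fragment:
  naphthalene ring system core → C:10 H:8
  (− 2 ring H displaced by substituents)
  + OH → O:1 H:1
  + OCH3 → C:1 H:3 O:1
Element totals:
  C: 11
  H: 10
  O: 2
Molecular formula: C11H10O2.
  M = 11(12.011) + 10(1.008) + 2(15.999)
    = 132.121 + 10.080 + 31.998 = 174.199

174.20 g/mol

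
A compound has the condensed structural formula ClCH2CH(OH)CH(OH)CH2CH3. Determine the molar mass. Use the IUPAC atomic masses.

Atom tally by fragment:
  ClCH2 → C:1 H:2 Cl:1
  CH(OH) → C:1 H:2 O:1
  CH(OH) → C:1 H:2 O:1
  CH2 → C:1 H:2
  CH3 → C:1 H:3
Element totals:
  C: 5
  H: 11
  Cl: 1
  O: 2
Molecular formula: C5H11ClO2.
  M = 5(12.011) + 11(1.008) + 35.45 + 2(15.999)
    = 60.055 + 11.088 + 35.450 + 31.998 = 138.591

138.59 g/mol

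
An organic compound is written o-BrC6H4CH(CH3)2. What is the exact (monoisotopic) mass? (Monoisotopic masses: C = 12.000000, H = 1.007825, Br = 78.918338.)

Atom tally by fragment:
  benzene ring core → C:6 H:6
  (− 2 ring H displaced by substituents)
  + Br → Br:1
  + CH(CH3)2 → C:3 H:7
Element totals:
  C: 9
  H: 11
  Br: 1
Molecular formula: C9H11Br.
  M = 9(12.0) + 11(1.007825) + 78.918338
    = 108.000000 + 11.086075 + 78.918338 = 198.004413

198.0044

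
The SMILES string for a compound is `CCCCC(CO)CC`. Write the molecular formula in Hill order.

C8H18O

Atom tally by fragment:
  CH3 → C:1 H:3
  CH2 → C:1 H:2
  CH2 → C:1 H:2
  CH2 → C:1 H:2
  CH(CH2OH) → C:2 H:4 O:1
  CH2 → C:1 H:2
  CH3 → C:1 H:3
Element totals:
  C: 8
  H: 18
  O: 1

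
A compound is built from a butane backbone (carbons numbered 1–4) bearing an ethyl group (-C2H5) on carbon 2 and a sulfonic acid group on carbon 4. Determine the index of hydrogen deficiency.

Atom tally by fragment:
  CH3 → C:1 H:3
  CH(C2H5) → C:3 H:6
  CH2 → C:1 H:2
  CH2SO3H → C:1 H:3 S:1 O:3
Element totals:
  C: 6
  H: 14
  O: 3
  S: 1
Molecular formula: C6H14O3S.
DoU = (2C + 2 + N − H − X) / 2 = (2·6 + 2 + 0 − 14 − 0) / 2 = 0.

0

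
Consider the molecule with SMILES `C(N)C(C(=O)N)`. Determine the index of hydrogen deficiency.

1

Atom tally by fragment:
  H2NCH2 → C:1 H:4 N:1
  CH2CONH2 → C:2 H:4 O:1 N:1
Element totals:
  C: 3
  H: 8
  N: 2
  O: 1
Molecular formula: C3H8N2O.
DoU = (2C + 2 + N − H − X) / 2 = (2·3 + 2 + 2 − 8 − 0) / 2 = 1.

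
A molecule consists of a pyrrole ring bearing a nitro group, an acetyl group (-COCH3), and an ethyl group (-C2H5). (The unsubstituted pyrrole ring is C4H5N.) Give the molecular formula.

C8H10N2O3

Atom tally by fragment:
  pyrrole ring core → C:4 H:5 N:1
  (− 3 ring H displaced by substituents)
  + NO2 → N:1 O:2
  + COCH3 → C:2 H:3 O:1
  + C2H5 → C:2 H:5
Element totals:
  C: 8
  H: 10
  N: 2
  O: 3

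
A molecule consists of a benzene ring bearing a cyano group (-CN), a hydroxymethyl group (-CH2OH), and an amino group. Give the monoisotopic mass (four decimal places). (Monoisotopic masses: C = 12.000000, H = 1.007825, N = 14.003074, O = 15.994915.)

148.0637

Atom tally by fragment:
  benzene ring core → C:6 H:6
  (− 3 ring H displaced by substituents)
  + CN → C:1 N:1
  + CH2OH → C:1 H:3 O:1
  + NH2 → N:1 H:2
Element totals:
  C: 8
  H: 8
  N: 2
  O: 1
Molecular formula: C8H8N2O.
  M = 8(12.0) + 8(1.007825) + 2(14.003074) + 15.994915
    = 96.000000 + 8.062600 + 28.006148 + 15.994915 = 148.063663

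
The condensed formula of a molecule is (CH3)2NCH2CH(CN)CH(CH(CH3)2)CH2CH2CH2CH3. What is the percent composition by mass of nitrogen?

13.32%

Element totals:
  C: 13
  H: 26
  N: 2
Molecular formula: C13H26N2.
Molar mass = 210.365 g/mol.
Mass from N: 2 × 14.007 = 28.014 g/mol.
%N = 28.014 / 210.365 × 100 = 13.32%.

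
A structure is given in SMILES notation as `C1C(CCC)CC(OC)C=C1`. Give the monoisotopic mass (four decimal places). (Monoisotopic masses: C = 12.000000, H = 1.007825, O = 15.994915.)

Atom tally by fragment:
  cyclohexene ring core → C:6 H:10
  (− 2 ring H displaced by substituents)
  + CH2CH2CH3 → C:3 H:7
  + OCH3 → C:1 H:3 O:1
Element totals:
  C: 10
  H: 18
  O: 1
Molecular formula: C10H18O.
  M = 10(12.0) + 18(1.007825) + 15.994915
    = 120.000000 + 18.140850 + 15.994915 = 154.135765

154.1358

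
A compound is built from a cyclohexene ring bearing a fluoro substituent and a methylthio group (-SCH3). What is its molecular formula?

Atom tally by fragment:
  cyclohexene ring core → C:6 H:10
  (− 2 ring H displaced by substituents)
  + F → F:1
  + SCH3 → C:1 H:3 S:1
Element totals:
  C: 7
  H: 11
  F: 1
  S: 1

C7H11FS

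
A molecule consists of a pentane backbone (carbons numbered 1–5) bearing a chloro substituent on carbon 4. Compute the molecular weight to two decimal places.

Atom tally by fragment:
  CH3 → C:1 H:3
  CH2 → C:1 H:2
  CH2 → C:1 H:2
  CH(Cl) → C:1 H:1 Cl:1
  CH3 → C:1 H:3
Element totals:
  C: 5
  H: 11
  Cl: 1
Molecular formula: C5H11Cl.
  M = 5(12.011) + 11(1.008) + 35.45
    = 60.055 + 11.088 + 35.450 = 106.593

106.59 g/mol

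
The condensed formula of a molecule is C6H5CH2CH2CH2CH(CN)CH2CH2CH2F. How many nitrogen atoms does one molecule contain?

1

Atom tally by fragment:
  C6H5CH2 → C:7 H:7
  CH2 → C:1 H:2
  CH2 → C:1 H:2
  CH(CN) → C:2 H:1 N:1
  CH2 → C:1 H:2
  CH2 → C:1 H:2
  CH2F → C:1 H:2 F:1
Element totals:
  C: 14
  H: 18
  F: 1
  N: 1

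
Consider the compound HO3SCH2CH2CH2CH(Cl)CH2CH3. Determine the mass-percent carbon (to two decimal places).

Element totals:
  C: 6
  H: 13
  Cl: 1
  O: 3
  S: 1
Molecular formula: C6H13ClO3S.
Molar mass = 200.677 g/mol.
Mass from C: 6 × 12.011 = 72.066 g/mol.
%C = 72.066 / 200.677 × 100 = 35.91%.

35.91%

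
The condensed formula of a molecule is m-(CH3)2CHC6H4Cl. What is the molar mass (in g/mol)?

154.64 g/mol

Atom tally by fragment:
  benzene ring core → C:6 H:6
  (− 2 ring H displaced by substituents)
  + CH(CH3)2 → C:3 H:7
  + Cl → Cl:1
Element totals:
  C: 9
  H: 11
  Cl: 1
Molecular formula: C9H11Cl.
  M = 9(12.011) + 11(1.008) + 35.45
    = 108.099 + 11.088 + 35.450 = 154.637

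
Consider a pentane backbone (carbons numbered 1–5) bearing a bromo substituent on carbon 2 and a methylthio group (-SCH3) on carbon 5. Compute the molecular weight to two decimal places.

197.13 g/mol

Atom tally by fragment:
  CH3 → C:1 H:3
  CH(Br) → C:1 H:1 Br:1
  CH2 → C:1 H:2
  CH2 → C:1 H:2
  CH2SCH3 → C:2 H:5 S:1
Element totals:
  C: 6
  H: 13
  Br: 1
  S: 1
Molecular formula: C6H13BrS.
  M = 6(12.011) + 13(1.008) + 79.904 + 32.06
    = 72.066 + 13.104 + 79.904 + 32.060 = 197.134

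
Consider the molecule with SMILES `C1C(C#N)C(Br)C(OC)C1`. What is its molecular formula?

Atom tally by fragment:
  cyclopentane ring core → C:5 H:10
  (− 3 ring H displaced by substituents)
  + CN → C:1 N:1
  + Br → Br:1
  + OCH3 → C:1 H:3 O:1
Element totals:
  C: 7
  H: 10
  Br: 1
  N: 1
  O: 1

C7H10BrNO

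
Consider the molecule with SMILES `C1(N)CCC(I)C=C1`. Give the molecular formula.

C6H10IN

Atom tally by fragment:
  cyclohexene ring core → C:6 H:10
  (− 2 ring H displaced by substituents)
  + NH2 → N:1 H:2
  + I → I:1
Element totals:
  C: 6
  H: 10
  I: 1
  N: 1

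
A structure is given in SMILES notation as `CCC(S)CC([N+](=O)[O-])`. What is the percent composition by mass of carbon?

Atom tally by fragment:
  CH3 → C:1 H:3
  CH2 → C:1 H:2
  CH(SH) → C:1 H:2 S:1
  CH2 → C:1 H:2
  CH2NO2 → C:1 H:2 N:1 O:2
Element totals:
  C: 5
  H: 11
  N: 1
  O: 2
  S: 1
Molecular formula: C5H11NO2S.
Molar mass = 149.208 g/mol.
Mass from C: 5 × 12.011 = 60.055 g/mol.
%C = 60.055 / 149.208 × 100 = 40.25%.

40.25%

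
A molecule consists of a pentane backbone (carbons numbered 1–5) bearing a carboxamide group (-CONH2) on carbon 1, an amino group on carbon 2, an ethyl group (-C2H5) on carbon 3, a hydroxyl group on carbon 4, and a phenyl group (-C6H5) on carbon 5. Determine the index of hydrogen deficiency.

Atom tally by fragment:
  H2NOCCH2 → C:2 H:4 O:1 N:1
  CH(NH2) → C:1 H:3 N:1
  CH(C2H5) → C:3 H:6
  CH(OH) → C:1 H:2 O:1
  CH2C6H5 → C:7 H:7
Element totals:
  C: 14
  H: 22
  N: 2
  O: 2
Molecular formula: C14H22N2O2.
DoU = (2C + 2 + N − H − X) / 2 = (2·14 + 2 + 2 − 22 − 0) / 2 = 5.

5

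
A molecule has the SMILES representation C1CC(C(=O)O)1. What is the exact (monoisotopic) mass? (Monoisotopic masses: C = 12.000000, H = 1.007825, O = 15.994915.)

Atom tally by fragment:
  cyclopropane ring core → C:3 H:6
  (− 1 ring H displaced by substituents)
  + COOH → C:1 H:1 O:2
Element totals:
  C: 4
  H: 6
  O: 2
Molecular formula: C4H6O2.
  M = 4(12.0) + 6(1.007825) + 2(15.994915)
    = 48.000000 + 6.046950 + 31.989830 = 86.036780

86.0368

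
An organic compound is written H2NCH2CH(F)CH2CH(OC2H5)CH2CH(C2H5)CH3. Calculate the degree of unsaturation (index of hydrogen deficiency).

Atom tally by fragment:
  H2NCH2 → C:1 H:4 N:1
  CH(F) → C:1 H:1 F:1
  CH2 → C:1 H:2
  CH(OC2H5) → C:3 H:6 O:1
  CH2 → C:1 H:2
  CH(C2H5) → C:3 H:6
  CH3 → C:1 H:3
Element totals:
  C: 11
  H: 24
  F: 1
  N: 1
  O: 1
Molecular formula: C11H24FNO.
DoU = (2C + 2 + N − H − X) / 2 = (2·11 + 2 + 1 − 24 − 1) / 2 = 0.

0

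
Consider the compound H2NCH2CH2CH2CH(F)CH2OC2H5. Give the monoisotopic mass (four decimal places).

Element totals:
  C: 7
  H: 16
  F: 1
  N: 1
  O: 1
Molecular formula: C7H16FNO.
  M = 7(12.0) + 16(1.007825) + 18.998403 + 14.003074 + 15.994915
    = 84.000000 + 16.125200 + 18.998403 + 14.003074 + 15.994915 = 149.121592

149.1216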